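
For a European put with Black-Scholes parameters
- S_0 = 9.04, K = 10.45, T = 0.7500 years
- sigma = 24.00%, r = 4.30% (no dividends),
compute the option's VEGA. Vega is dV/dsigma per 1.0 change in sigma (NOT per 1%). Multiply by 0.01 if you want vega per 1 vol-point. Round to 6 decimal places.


d1 = -0.4382704576; d2 = -0.6461165545
phi(d1) = 0.3624100294; exp(-qT) = 1.0000000000; exp(-rT) = 0.9682644857
Vega = S * exp(-qT) * phi(d1) * sqrt(T) = 9.0400 * 1.0000000000 * 0.3624100294 * 0.8660254038 = 2.837261

Answer: Vega = 2.837261


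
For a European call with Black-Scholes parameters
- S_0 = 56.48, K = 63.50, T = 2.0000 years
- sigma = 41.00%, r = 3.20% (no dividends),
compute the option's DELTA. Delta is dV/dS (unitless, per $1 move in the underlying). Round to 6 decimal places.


Answer: Delta = 0.578572

Derivation:
d1 = 0.1982428831; d2 = -0.3815846775
phi(d1) = 0.3911795358; exp(-qT) = 1.0000000000; exp(-rT) = 0.9380049995
N(d1) = 0.5785724813
Delta = exp(-qT) * N(d1) = 1.0000000000 * 0.5785724813 = 0.578572


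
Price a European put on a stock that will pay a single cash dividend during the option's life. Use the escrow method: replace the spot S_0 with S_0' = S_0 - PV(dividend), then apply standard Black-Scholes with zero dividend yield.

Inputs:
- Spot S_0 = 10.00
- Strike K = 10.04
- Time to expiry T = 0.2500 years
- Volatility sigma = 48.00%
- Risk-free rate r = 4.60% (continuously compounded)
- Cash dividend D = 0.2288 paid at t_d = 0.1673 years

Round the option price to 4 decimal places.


PV(D) = D * exp(-r * t_d) = 0.2288 * 0.99233374 = 0.22704596
S_0' = S_0 - PV(D) = 10.0000 - 0.22704596 = 9.77295404
d1 = (ln(S_0'/K) + (r + sigma^2/2)*T) / (sigma*sqrt(T)) = 0.05559027
d2 = d1 - sigma*sqrt(T) = -0.18440973
exp(-rT) = 0.98856587
N(-d1) = 0.47783411; N(-d2) = 0.57315398
P = K * exp(-rT) * N(-d2) - S_0' * N(-d1) = 10.0400 * 0.98856587 * 0.57315398 - 9.77295404 * 0.47783411 = 1.0188

Answer: Price = 1.0188


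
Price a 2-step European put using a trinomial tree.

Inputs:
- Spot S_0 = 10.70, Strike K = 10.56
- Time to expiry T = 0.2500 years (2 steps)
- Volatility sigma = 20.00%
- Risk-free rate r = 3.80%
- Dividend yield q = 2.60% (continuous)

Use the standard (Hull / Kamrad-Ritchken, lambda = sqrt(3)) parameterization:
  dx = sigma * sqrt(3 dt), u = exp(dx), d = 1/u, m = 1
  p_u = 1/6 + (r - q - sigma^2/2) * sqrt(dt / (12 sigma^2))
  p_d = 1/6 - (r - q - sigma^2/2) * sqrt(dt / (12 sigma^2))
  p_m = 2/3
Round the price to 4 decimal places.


Answer: Price = V(0,0) = 0.3097

Derivation:
dt = T/N = 0.125000; dx = sigma*sqrt(3*dt) = 0.122474
u = exp(dx) = 1.130290; d = 1/u = 0.884728
p_u = 0.162584, p_m = 0.666667, p_d = 0.170749
Discount per step: exp(-r*dt) = 0.995261
Stock lattice S(k, j) with j the centered position index:
  k=0: S(0,+0) = 10.7000
  k=1: S(1,-1) = 9.4666; S(1,+0) = 10.7000; S(1,+1) = 12.0941
  k=2: S(2,-2) = 8.3754; S(2,-1) = 9.4666; S(2,+0) = 10.7000; S(2,+1) = 12.0941; S(2,+2) = 13.6699
Terminal payoffs V(N, j) = max(K - S_T, 0):
  V(2,-2) = 2.184634; V(2,-1) = 1.093405; V(2,+0) = 0.000000; V(2,+1) = 0.000000; V(2,+2) = 0.000000
Backward induction: V(k, j) = exp(-r*dt) * [p_u * V(k+1, j+1) + p_m * V(k+1, j) + p_d * V(k+1, j-1)]
  V(1,-1) = exp(-r*dt) * [p_u*0.000000 + p_m*1.093405 + p_d*2.184634] = 1.096739
  V(1,+0) = exp(-r*dt) * [p_u*0.000000 + p_m*0.000000 + p_d*1.093405] = 0.185813
  V(1,+1) = exp(-r*dt) * [p_u*0.000000 + p_m*0.000000 + p_d*0.000000] = 0.000000
  V(0,+0) = exp(-r*dt) * [p_u*0.000000 + p_m*0.185813 + p_d*1.096739] = 0.309668


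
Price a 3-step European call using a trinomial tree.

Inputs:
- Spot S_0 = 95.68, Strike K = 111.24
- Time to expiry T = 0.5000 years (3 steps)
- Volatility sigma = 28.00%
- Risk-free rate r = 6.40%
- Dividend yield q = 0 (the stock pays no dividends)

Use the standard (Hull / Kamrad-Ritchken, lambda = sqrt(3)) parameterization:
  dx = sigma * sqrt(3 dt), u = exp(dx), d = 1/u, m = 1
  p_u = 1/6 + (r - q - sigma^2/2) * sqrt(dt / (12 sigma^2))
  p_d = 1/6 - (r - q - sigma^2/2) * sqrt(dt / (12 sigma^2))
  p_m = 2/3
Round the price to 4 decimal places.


Answer: Price = V(0,0) = 3.5220

Derivation:
dt = T/N = 0.166667; dx = sigma*sqrt(3*dt) = 0.197990
u = exp(dx) = 1.218950; d = 1/u = 0.820378
p_u = 0.177105, p_m = 0.666667, p_d = 0.156228
Discount per step: exp(-r*dt) = 0.989390
Stock lattice S(k, j) with j the centered position index:
  k=0: S(0,+0) = 95.6800
  k=1: S(1,-1) = 78.4938; S(1,+0) = 95.6800; S(1,+1) = 116.6291
  k=2: S(2,-2) = 64.3946; S(2,-1) = 78.4938; S(2,+0) = 95.6800; S(2,+1) = 116.6291; S(2,+2) = 142.1651
  k=3: S(3,-3) = 52.8279; S(3,-2) = 64.3946; S(3,-1) = 78.4938; S(3,+0) = 95.6800; S(3,+1) = 116.6291; S(3,+2) = 142.1651; S(3,+3) = 173.2922
Terminal payoffs V(N, j) = max(S_T - K, 0):
  V(3,-3) = 0.000000; V(3,-2) = 0.000000; V(3,-1) = 0.000000; V(3,+0) = 0.000000; V(3,+1) = 5.389144; V(3,+2) = 30.925104; V(3,+3) = 62.052165
Backward induction: V(k, j) = exp(-r*dt) * [p_u * V(k+1, j+1) + p_m * V(k+1, j) + p_d * V(k+1, j-1)]
  V(2,-2) = exp(-r*dt) * [p_u*0.000000 + p_m*0.000000 + p_d*0.000000] = 0.000000
  V(2,-1) = exp(-r*dt) * [p_u*0.000000 + p_m*0.000000 + p_d*0.000000] = 0.000000
  V(2,+0) = exp(-r*dt) * [p_u*5.389144 + p_m*0.000000 + p_d*0.000000] = 0.944317
  V(2,+1) = exp(-r*dt) * [p_u*30.925104 + p_m*5.389144 + p_d*0.000000] = 8.973520
  V(2,+2) = exp(-r*dt) * [p_u*62.052165 + p_m*30.925104 + p_d*5.389144] = 32.104140
  V(1,-1) = exp(-r*dt) * [p_u*0.944317 + p_m*0.000000 + p_d*0.000000] = 0.165469
  V(1,+0) = exp(-r*dt) * [p_u*8.973520 + p_m*0.944317 + p_d*0.000000] = 2.195258
  V(1,+1) = exp(-r*dt) * [p_u*32.104140 + p_m*8.973520 + p_d*0.944317] = 11.690313
  V(0,+0) = exp(-r*dt) * [p_u*11.690313 + p_m*2.195258 + p_d*0.165469] = 3.521999


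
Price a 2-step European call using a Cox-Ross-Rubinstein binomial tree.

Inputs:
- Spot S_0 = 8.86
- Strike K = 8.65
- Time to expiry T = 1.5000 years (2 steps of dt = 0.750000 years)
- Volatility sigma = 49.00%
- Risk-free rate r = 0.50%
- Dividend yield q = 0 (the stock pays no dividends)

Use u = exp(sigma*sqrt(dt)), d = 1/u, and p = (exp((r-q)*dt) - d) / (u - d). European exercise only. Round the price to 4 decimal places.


Answer: Price = V(0,0) = 2.0118

Derivation:
dt = T/N = 0.750000
u = exp(sigma*sqrt(dt)) = 1.528600; d = 1/u = 0.654193
p = (exp((r-q)*dt) - d) / (u - d) = 0.399772
Discount per step: exp(-r*dt) = 0.996257
Stock lattice S(k, i) with i counting down-moves:
  k=0: S(0,0) = 8.8600
  k=1: S(1,0) = 13.5434; S(1,1) = 5.7962
  k=2: S(2,0) = 20.7024; S(2,1) = 8.8600; S(2,2) = 3.7918
Terminal payoffs V(N, i) = max(S_T - K, 0):
  V(2,0) = 12.052442; V(2,1) = 0.210000; V(2,2) = 0.000000
Backward induction: V(k, i) = exp(-r*dt) * [p * V(k+1, i) + (1-p) * V(k+1, i+1)].
  V(1,0) = exp(-r*dt) * [p*12.052442 + (1-p)*0.210000] = 4.925775
  V(1,1) = exp(-r*dt) * [p*0.210000 + (1-p)*0.000000] = 0.083638
  V(0,0) = exp(-r*dt) * [p*4.925775 + (1-p)*0.083638] = 2.011832


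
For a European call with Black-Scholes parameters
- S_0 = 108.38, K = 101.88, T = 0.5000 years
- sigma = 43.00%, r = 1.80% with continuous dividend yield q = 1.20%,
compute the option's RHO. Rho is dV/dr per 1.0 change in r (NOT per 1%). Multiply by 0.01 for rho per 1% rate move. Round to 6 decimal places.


d1 = 0.3653042556; d2 = 0.0612483397
phi(d1) = 0.3731920424; exp(-qT) = 0.9940179641; exp(-rT) = 0.9910403788
N(d2) = 0.5244192838
Rho = K*T*exp(-rT)*N(d2) = 101.8800 * 0.5000 * 0.9910403788 * 0.5244192838 = 26.474572

Answer: Rho = 26.474572


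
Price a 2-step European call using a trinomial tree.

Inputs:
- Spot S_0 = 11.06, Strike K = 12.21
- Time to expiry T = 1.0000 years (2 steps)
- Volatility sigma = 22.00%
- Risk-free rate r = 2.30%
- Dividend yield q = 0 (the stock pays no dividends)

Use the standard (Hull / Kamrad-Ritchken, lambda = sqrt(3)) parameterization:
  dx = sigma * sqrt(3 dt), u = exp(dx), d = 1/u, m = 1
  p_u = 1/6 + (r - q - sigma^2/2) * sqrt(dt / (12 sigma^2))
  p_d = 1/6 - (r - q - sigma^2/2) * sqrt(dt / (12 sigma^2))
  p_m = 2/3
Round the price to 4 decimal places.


Answer: Price = V(0,0) = 0.6705

Derivation:
dt = T/N = 0.500000; dx = sigma*sqrt(3*dt) = 0.269444
u = exp(dx) = 1.309236; d = 1/u = 0.763804
p_u = 0.165553, p_m = 0.666667, p_d = 0.167780
Discount per step: exp(-r*dt) = 0.988566
Stock lattice S(k, j) with j the centered position index:
  k=0: S(0,+0) = 11.0600
  k=1: S(1,-1) = 8.4477; S(1,+0) = 11.0600; S(1,+1) = 14.4802
  k=2: S(2,-2) = 6.4524; S(2,-1) = 8.4477; S(2,+0) = 11.0600; S(2,+1) = 14.4802; S(2,+2) = 18.9579
Terminal payoffs V(N, j) = max(S_T - K, 0):
  V(2,-2) = 0.000000; V(2,-1) = 0.000000; V(2,+0) = 0.000000; V(2,+1) = 2.270152; V(2,+2) = 6.747938
Backward induction: V(k, j) = exp(-r*dt) * [p_u * V(k+1, j+1) + p_m * V(k+1, j) + p_d * V(k+1, j-1)]
  V(1,-1) = exp(-r*dt) * [p_u*0.000000 + p_m*0.000000 + p_d*0.000000] = 0.000000
  V(1,+0) = exp(-r*dt) * [p_u*2.270152 + p_m*0.000000 + p_d*0.000000] = 0.371534
  V(1,+1) = exp(-r*dt) * [p_u*6.747938 + p_m*2.270152 + p_d*0.000000] = 2.600499
  V(0,+0) = exp(-r*dt) * [p_u*2.600499 + p_m*0.371534 + p_d*0.000000] = 0.670456


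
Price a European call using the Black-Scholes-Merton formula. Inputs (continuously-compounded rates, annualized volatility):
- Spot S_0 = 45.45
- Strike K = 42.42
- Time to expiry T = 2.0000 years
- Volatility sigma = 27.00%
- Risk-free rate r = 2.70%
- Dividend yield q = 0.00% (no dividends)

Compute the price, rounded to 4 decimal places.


Answer: Price = 9.4423

Derivation:
d1 = (ln(S/K) + (r - q + 0.5*sigma^2) * T) / (sigma * sqrt(T)) = 0.51302658
d2 = d1 - sigma * sqrt(T) = 0.13118892
exp(-rT) = 0.94743211; exp(-qT) = 1.00000000
C = S_0 * exp(-qT) * N(d1) - K * exp(-rT) * N(d2)
N(d1) = 0.69603364; N(d2) = 0.55218707
C = 45.4500 * 1.00000000 * 0.69603364 - 42.4200 * 0.94743211 * 0.55218707 = 9.4423


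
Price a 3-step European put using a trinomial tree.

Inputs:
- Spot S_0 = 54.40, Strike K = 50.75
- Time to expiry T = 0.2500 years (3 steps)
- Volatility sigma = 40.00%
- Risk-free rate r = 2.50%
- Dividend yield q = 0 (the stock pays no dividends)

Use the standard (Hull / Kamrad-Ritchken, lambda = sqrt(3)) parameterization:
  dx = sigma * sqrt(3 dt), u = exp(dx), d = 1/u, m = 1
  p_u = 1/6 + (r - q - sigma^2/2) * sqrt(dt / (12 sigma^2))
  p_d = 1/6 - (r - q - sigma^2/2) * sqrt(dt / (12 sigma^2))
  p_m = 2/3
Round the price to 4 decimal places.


Answer: Price = V(0,0) = 2.5753

Derivation:
dt = T/N = 0.083333; dx = sigma*sqrt(3*dt) = 0.200000
u = exp(dx) = 1.221403; d = 1/u = 0.818731
p_u = 0.155208, p_m = 0.666667, p_d = 0.178125
Discount per step: exp(-r*dt) = 0.997919
Stock lattice S(k, j) with j the centered position index:
  k=0: S(0,+0) = 54.4000
  k=1: S(1,-1) = 44.5390; S(1,+0) = 54.4000; S(1,+1) = 66.4443
  k=2: S(2,-2) = 36.4654; S(2,-1) = 44.5390; S(2,+0) = 54.4000; S(2,+1) = 66.4443; S(2,+2) = 81.1553
  k=3: S(3,-3) = 29.8554; S(3,-2) = 36.4654; S(3,-1) = 44.5390; S(3,+0) = 54.4000; S(3,+1) = 66.4443; S(3,+2) = 81.1553; S(3,+3) = 99.1233
Terminal payoffs V(N, j) = max(K - S_T, 0):
  V(3,-3) = 20.894647; V(3,-2) = 14.284589; V(3,-1) = 6.211047; V(3,+0) = 0.000000; V(3,+1) = 0.000000; V(3,+2) = 0.000000; V(3,+3) = 0.000000
Backward induction: V(k, j) = exp(-r*dt) * [p_u * V(k+1, j+1) + p_m * V(k+1, j) + p_d * V(k+1, j-1)]
  V(2,-2) = exp(-r*dt) * [p_u*6.211047 + p_m*14.284589 + p_d*20.894647] = 14.179354
  V(2,-1) = exp(-r*dt) * [p_u*0.000000 + p_m*6.211047 + p_d*14.284589] = 6.671228
  V(2,+0) = exp(-r*dt) * [p_u*0.000000 + p_m*0.000000 + p_d*6.211047] = 1.104040
  V(2,+1) = exp(-r*dt) * [p_u*0.000000 + p_m*0.000000 + p_d*0.000000] = 0.000000
  V(2,+2) = exp(-r*dt) * [p_u*0.000000 + p_m*0.000000 + p_d*0.000000] = 0.000000
  V(1,-1) = exp(-r*dt) * [p_u*1.104040 + p_m*6.671228 + p_d*14.179354] = 7.129670
  V(1,+0) = exp(-r*dt) * [p_u*0.000000 + p_m*1.104040 + p_d*6.671228] = 1.920334
  V(1,+1) = exp(-r*dt) * [p_u*0.000000 + p_m*0.000000 + p_d*1.104040] = 0.196248
  V(0,+0) = exp(-r*dt) * [p_u*0.196248 + p_m*1.920334 + p_d*7.129670] = 2.575284


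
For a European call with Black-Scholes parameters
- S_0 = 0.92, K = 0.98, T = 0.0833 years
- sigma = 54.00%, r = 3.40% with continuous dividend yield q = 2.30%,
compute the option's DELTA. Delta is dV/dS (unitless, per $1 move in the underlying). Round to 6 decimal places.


d1 = -0.3215679862; d2 = -0.4774213789
phi(d1) = 0.3788399275; exp(-qT) = 0.9980859342; exp(-rT) = 0.9971718069
N(d1) = 0.3738899999
Delta = exp(-qT) * N(d1) = 0.9980859342 * 0.3738899999 = 0.373174

Answer: Delta = 0.373174


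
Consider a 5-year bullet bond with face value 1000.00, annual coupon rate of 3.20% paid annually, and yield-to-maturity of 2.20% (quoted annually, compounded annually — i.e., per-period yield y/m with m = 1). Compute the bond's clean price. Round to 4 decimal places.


Answer: Price = 1046.8622

Derivation:
Coupon per period c = face * coupon_rate / m = 32.000000
Periods per year m = 1; per-period yield y/m = 0.022000
Number of cashflows N = 5
Cashflows (t years, CF_t, discount factor 1/(1+y/m)^(m*t), PV):
  t = 1.0000: CF_t = 32.000000, DF = 0.978474, PV = 31.311155
  t = 2.0000: CF_t = 32.000000, DF = 0.957411, PV = 30.637138
  t = 3.0000: CF_t = 32.000000, DF = 0.936801, PV = 29.977630
  t = 4.0000: CF_t = 32.000000, DF = 0.916635, PV = 29.332319
  t = 5.0000: CF_t = 1032.000000, DF = 0.896903, PV = 925.603991
Price P = sum_t PV_t = 1046.862231


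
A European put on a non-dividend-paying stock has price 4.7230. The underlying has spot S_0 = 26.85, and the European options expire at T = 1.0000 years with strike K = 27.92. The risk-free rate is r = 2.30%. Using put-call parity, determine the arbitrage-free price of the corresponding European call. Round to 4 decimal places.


Put-call parity: C - P = S_0 * exp(-qT) - K * exp(-rT).
S_0 * exp(-qT) = 26.8500 * 1.00000000 = 26.85000000
K * exp(-rT) = 27.9200 * 0.97726248 = 27.28516855
C = P + S*exp(-qT) - K*exp(-rT)
C = 4.7230 + 26.85000000 - 27.28516855 = 4.2878

Answer: Call price = 4.2878


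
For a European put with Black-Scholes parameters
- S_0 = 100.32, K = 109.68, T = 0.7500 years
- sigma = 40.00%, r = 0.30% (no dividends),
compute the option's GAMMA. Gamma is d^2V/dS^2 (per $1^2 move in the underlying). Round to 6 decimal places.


d1 = -0.0778036021; d2 = -0.4242137636
phi(d1) = 0.3977366272; exp(-qT) = 1.0000000000; exp(-rT) = 0.9977525294
Gamma = exp(-qT) * phi(d1) / (S * sigma * sqrt(T)) = 1.0000000000 * 0.3977366272 / (100.3200 * 0.4000 * 0.8660254038) = 0.011445

Answer: Gamma = 0.011445


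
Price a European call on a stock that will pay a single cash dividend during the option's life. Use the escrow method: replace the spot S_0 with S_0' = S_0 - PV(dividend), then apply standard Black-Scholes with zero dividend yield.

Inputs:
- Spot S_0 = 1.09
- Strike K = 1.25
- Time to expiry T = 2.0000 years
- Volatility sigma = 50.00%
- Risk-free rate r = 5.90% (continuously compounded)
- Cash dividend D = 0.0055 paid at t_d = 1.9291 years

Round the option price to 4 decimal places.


Answer: Price = 0.2907

Derivation:
PV(D) = D * exp(-r * t_d) = 0.0055 * 0.89242134 = 0.00490832
S_0' = S_0 - PV(D) = 1.0900 - 0.00490832 = 1.08509168
d1 = (ln(S_0'/K) + (r + sigma^2/2)*T) / (sigma*sqrt(T)) = 0.32034897
d2 = d1 - sigma*sqrt(T) = -0.38675781
exp(-rT) = 0.88869605
N(d1) = 0.62564810; N(d2) = 0.34946776
C = S_0' * N(d1) - K * exp(-rT) * N(d2) = 1.08509168 * 0.62564810 - 1.2500 * 0.88869605 * 0.34946776 = 0.2907


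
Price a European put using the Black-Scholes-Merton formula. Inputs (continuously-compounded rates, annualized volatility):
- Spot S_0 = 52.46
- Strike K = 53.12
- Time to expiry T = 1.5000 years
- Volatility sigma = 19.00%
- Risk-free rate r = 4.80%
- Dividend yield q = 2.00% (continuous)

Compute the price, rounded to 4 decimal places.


d1 = (ln(S/K) + (r - q + 0.5*sigma^2) * T) / (sigma * sqrt(T)) = 0.24311172
d2 = d1 - sigma * sqrt(T) = 0.01041020
exp(-rT) = 0.93053090; exp(-qT) = 0.97044553
P = K * exp(-rT) * N(-d2) - S_0 * exp(-qT) * N(-d1)
N(-d1) = 0.40395942; N(-d2) = 0.49584701
P = 53.1200 * 0.93053090 * 0.49584701 - 52.4600 * 0.97044553 * 0.40395942 = 3.9442

Answer: Price = 3.9442


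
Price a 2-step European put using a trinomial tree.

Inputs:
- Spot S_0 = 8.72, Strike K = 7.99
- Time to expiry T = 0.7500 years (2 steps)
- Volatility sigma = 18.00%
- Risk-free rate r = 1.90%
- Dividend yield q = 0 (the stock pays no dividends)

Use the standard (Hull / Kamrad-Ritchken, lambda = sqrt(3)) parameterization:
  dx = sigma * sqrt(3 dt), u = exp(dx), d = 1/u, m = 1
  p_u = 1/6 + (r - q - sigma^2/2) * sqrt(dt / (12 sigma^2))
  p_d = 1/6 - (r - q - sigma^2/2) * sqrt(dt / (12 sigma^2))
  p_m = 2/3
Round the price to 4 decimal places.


dt = T/N = 0.375000; dx = sigma*sqrt(3*dt) = 0.190919
u = exp(dx) = 1.210361; d = 1/u = 0.826200
p_u = 0.169417, p_m = 0.666667, p_d = 0.163917
Discount per step: exp(-r*dt) = 0.992900
Stock lattice S(k, j) with j the centered position index:
  k=0: S(0,+0) = 8.7200
  k=1: S(1,-1) = 7.2045; S(1,+0) = 8.7200; S(1,+1) = 10.5543
  k=2: S(2,-2) = 5.9523; S(2,-1) = 7.2045; S(2,+0) = 8.7200; S(2,+1) = 10.5543; S(2,+2) = 12.7746
Terminal payoffs V(N, j) = max(K - S_T, 0):
  V(2,-2) = 2.037677; V(2,-1) = 0.785539; V(2,+0) = 0.000000; V(2,+1) = 0.000000; V(2,+2) = 0.000000
Backward induction: V(k, j) = exp(-r*dt) * [p_u * V(k+1, j+1) + p_m * V(k+1, j) + p_d * V(k+1, j-1)]
  V(1,-1) = exp(-r*dt) * [p_u*0.000000 + p_m*0.785539 + p_d*2.037677] = 0.851613
  V(1,+0) = exp(-r*dt) * [p_u*0.000000 + p_m*0.000000 + p_d*0.785539] = 0.127849
  V(1,+1) = exp(-r*dt) * [p_u*0.000000 + p_m*0.000000 + p_d*0.000000] = 0.000000
  V(0,+0) = exp(-r*dt) * [p_u*0.000000 + p_m*0.127849 + p_d*0.851613] = 0.223230

Answer: Price = V(0,0) = 0.2232


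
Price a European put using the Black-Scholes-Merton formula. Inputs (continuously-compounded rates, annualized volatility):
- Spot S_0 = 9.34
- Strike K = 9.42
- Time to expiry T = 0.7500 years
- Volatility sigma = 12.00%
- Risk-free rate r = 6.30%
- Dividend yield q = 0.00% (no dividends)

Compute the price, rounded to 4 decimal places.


d1 = (ln(S/K) + (r - q + 0.5*sigma^2) * T) / (sigma * sqrt(T)) = 0.42455610
d2 = d1 - sigma * sqrt(T) = 0.32063305
exp(-rT) = 0.95384891; exp(-qT) = 1.00000000
P = K * exp(-rT) * N(-d2) - S_0 * exp(-qT) * N(-d1)
N(-d1) = 0.33558015; N(-d2) = 0.37424425
P = 9.4200 * 0.95384891 * 0.37424425 - 9.3400 * 1.00000000 * 0.33558015 = 0.2284

Answer: Price = 0.2284


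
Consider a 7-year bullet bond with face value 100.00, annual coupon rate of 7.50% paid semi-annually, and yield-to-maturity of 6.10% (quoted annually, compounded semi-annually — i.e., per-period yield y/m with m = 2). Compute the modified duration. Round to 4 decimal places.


Answer: Modified duration = 5.4662

Derivation:
Coupon per period c = face * coupon_rate / m = 3.750000
Periods per year m = 2; per-period yield y/m = 0.030500
Number of cashflows N = 14
Cashflows (t years, CF_t, discount factor 1/(1+y/m)^(m*t), PV):
  t = 0.5000: CF_t = 3.750000, DF = 0.970403, PV = 3.639010
  t = 1.0000: CF_t = 3.750000, DF = 0.941681, PV = 3.531305
  t = 1.5000: CF_t = 3.750000, DF = 0.913810, PV = 3.426788
  t = 2.0000: CF_t = 3.750000, DF = 0.886764, PV = 3.325365
  t = 2.5000: CF_t = 3.750000, DF = 0.860518, PV = 3.226943
  t = 3.0000: CF_t = 3.750000, DF = 0.835049, PV = 3.131434
  t = 3.5000: CF_t = 3.750000, DF = 0.810334, PV = 3.038752
  t = 4.0000: CF_t = 3.750000, DF = 0.786350, PV = 2.948813
  t = 4.5000: CF_t = 3.750000, DF = 0.763076, PV = 2.861537
  t = 5.0000: CF_t = 3.750000, DF = 0.740491, PV = 2.776843
  t = 5.5000: CF_t = 3.750000, DF = 0.718575, PV = 2.694656
  t = 6.0000: CF_t = 3.750000, DF = 0.697307, PV = 2.614901
  t = 6.5000: CF_t = 3.750000, DF = 0.676669, PV = 2.537507
  t = 7.0000: CF_t = 103.750000, DF = 0.656641, PV = 68.126513
Price P = sum_t PV_t = 107.880368
First compute Macaulay numerator sum_t t * PV_t:
  t * PV_t at t = 0.5000: 1.819505
  t * PV_t at t = 1.0000: 3.531305
  t * PV_t at t = 1.5000: 5.140182
  t * PV_t at t = 2.0000: 6.650729
  t * PV_t at t = 2.5000: 8.067357
  t * PV_t at t = 3.0000: 9.394303
  t * PV_t at t = 3.5000: 10.635633
  t * PV_t at t = 4.0000: 11.795254
  t * PV_t at t = 4.5000: 12.876915
  t * PV_t at t = 5.0000: 13.884214
  t * PV_t at t = 5.5000: 14.820607
  t * PV_t at t = 6.0000: 15.689408
  t * PV_t at t = 6.5000: 16.493798
  t * PV_t at t = 7.0000: 476.885590
Macaulay duration D = 607.684802 / 107.880368 = 5.632951
Modified duration = D / (1 + y/m) = 5.632951 / (1 + 0.030500) = 5.466231


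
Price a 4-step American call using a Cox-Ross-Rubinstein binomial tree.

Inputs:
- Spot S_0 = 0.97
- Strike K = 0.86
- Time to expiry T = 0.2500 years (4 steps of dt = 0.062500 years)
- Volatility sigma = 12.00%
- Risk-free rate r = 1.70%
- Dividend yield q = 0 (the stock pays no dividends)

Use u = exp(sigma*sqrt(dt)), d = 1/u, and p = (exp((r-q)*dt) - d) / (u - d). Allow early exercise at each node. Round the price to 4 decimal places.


Answer: Price = V(0,0) = 0.1136

Derivation:
dt = T/N = 0.062500
u = exp(sigma*sqrt(dt)) = 1.030455; d = 1/u = 0.970446
p = (exp((r-q)*dt) - d) / (u - d) = 0.510216
Discount per step: exp(-r*dt) = 0.998938
Stock lattice S(k, i) with i counting down-moves:
  k=0: S(0,0) = 0.9700
  k=1: S(1,0) = 0.9995; S(1,1) = 0.9413
  k=2: S(2,0) = 1.0300; S(2,1) = 0.9700; S(2,2) = 0.9135
  k=3: S(3,0) = 1.0613; S(3,1) = 0.9995; S(3,2) = 0.9413; S(3,3) = 0.8865
  k=4: S(4,0) = 1.0937; S(4,1) = 1.0300; S(4,2) = 0.9700; S(4,3) = 0.9135; S(4,4) = 0.8603
Terminal payoffs V(N, i) = max(S_T - K, 0):
  V(4,0) = 0.233672; V(4,1) = 0.169981; V(4,2) = 0.110000; V(4,3) = 0.053512; V(4,4) = 0.000313
Backward induction: V(k, i) = exp(-r*dt) * [p * V(k+1, i) + (1-p) * V(k+1, i+1)]; then take max(V_cont, immediate exercise) for American.
  V(3,0) = exp(-r*dt) * [p*0.233672 + (1-p)*0.169981] = 0.202262; exercise = 0.201349; V(3,0) = max -> 0.202262
  V(3,1) = exp(-r*dt) * [p*0.169981 + (1-p)*0.110000] = 0.140454; exercise = 0.139541; V(3,1) = max -> 0.140454
  V(3,2) = exp(-r*dt) * [p*0.110000 + (1-p)*0.053512] = 0.082245; exercise = 0.081332; V(3,2) = max -> 0.082245
  V(3,3) = exp(-r*dt) * [p*0.053512 + (1-p)*0.000313] = 0.027427; exercise = 0.026513; V(3,3) = max -> 0.027427
  V(2,0) = exp(-r*dt) * [p*0.202262 + (1-p)*0.140454] = 0.171807; exercise = 0.169981; V(2,0) = max -> 0.171807
  V(2,1) = exp(-r*dt) * [p*0.140454 + (1-p)*0.082245] = 0.111826; exercise = 0.110000; V(2,1) = max -> 0.111826
  V(2,2) = exp(-r*dt) * [p*0.082245 + (1-p)*0.027427] = 0.055337; exercise = 0.053512; V(2,2) = max -> 0.055337
  V(1,0) = exp(-r*dt) * [p*0.171807 + (1-p)*0.111826] = 0.142278; exercise = 0.139541; V(1,0) = max -> 0.142278
  V(1,1) = exp(-r*dt) * [p*0.111826 + (1-p)*0.055337] = 0.084069; exercise = 0.081332; V(1,1) = max -> 0.084069
  V(0,0) = exp(-r*dt) * [p*0.142278 + (1-p)*0.084069] = 0.113647; exercise = 0.110000; V(0,0) = max -> 0.113647


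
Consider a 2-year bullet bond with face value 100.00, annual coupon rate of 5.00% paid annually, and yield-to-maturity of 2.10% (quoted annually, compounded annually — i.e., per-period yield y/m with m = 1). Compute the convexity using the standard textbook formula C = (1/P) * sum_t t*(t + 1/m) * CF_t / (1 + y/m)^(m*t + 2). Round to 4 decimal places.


Answer: Convexity = 5.5778

Derivation:
Coupon per period c = face * coupon_rate / m = 5.000000
Periods per year m = 1; per-period yield y/m = 0.021000
Number of cashflows N = 2
Cashflows (t years, CF_t, discount factor 1/(1+y/m)^(m*t), PV):
  t = 1.0000: CF_t = 5.000000, DF = 0.979432, PV = 4.897160
  t = 2.0000: CF_t = 105.000000, DF = 0.959287, PV = 100.725125
Price P = sum_t PV_t = 105.622285
Convexity numerator sum_t t*(t + 1/m) * CF_t / (1+y/m)^(m*t + 2):
  t = 1.0000: term = 9.395562
  t = 2.0000: term = 579.745760
Convexity = (1/P) * sum = 589.141322 / 105.622285 = 5.577813


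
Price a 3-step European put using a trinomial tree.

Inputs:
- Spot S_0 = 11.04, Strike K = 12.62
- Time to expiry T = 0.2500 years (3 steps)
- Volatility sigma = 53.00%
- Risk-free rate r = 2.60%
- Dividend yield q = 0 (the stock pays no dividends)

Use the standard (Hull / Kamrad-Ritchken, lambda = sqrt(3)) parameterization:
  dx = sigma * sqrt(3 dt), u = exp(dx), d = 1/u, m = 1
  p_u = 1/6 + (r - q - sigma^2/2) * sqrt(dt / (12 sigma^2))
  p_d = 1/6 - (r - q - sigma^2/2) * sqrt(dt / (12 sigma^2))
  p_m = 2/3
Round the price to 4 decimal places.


Answer: Price = V(0,0) = 2.1780

Derivation:
dt = T/N = 0.083333; dx = sigma*sqrt(3*dt) = 0.265000
u = exp(dx) = 1.303431; d = 1/u = 0.767206
p_u = 0.148671, p_m = 0.666667, p_d = 0.184662
Discount per step: exp(-r*dt) = 0.997836
Stock lattice S(k, j) with j the centered position index:
  k=0: S(0,+0) = 11.0400
  k=1: S(1,-1) = 8.4700; S(1,+0) = 11.0400; S(1,+1) = 14.3899
  k=2: S(2,-2) = 6.4982; S(2,-1) = 8.4700; S(2,+0) = 11.0400; S(2,+1) = 14.3899; S(2,+2) = 18.7562
  k=3: S(3,-3) = 4.9855; S(3,-2) = 6.4982; S(3,-1) = 8.4700; S(3,+0) = 11.0400; S(3,+1) = 14.3899; S(3,+2) = 18.7562; S(3,+3) = 24.4474
Terminal payoffs V(N, j) = max(K - S_T, 0):
  V(3,-3) = 7.634543; V(3,-2) = 6.121801; V(3,-1) = 4.150046; V(3,+0) = 1.580000; V(3,+1) = 0.000000; V(3,+2) = 0.000000; V(3,+3) = 0.000000
Backward induction: V(k, j) = exp(-r*dt) * [p_u * V(k+1, j+1) + p_m * V(k+1, j) + p_d * V(k+1, j-1)]
  V(2,-2) = exp(-r*dt) * [p_u*4.150046 + p_m*6.121801 + p_d*7.634543] = 6.094784
  V(2,-1) = exp(-r*dt) * [p_u*1.580000 + p_m*4.150046 + p_d*6.121801] = 4.123119
  V(2,+0) = exp(-r*dt) * [p_u*0.000000 + p_m*1.580000 + p_d*4.150046] = 1.815751
  V(2,+1) = exp(-r*dt) * [p_u*0.000000 + p_m*0.000000 + p_d*1.580000] = 0.291134
  V(2,+2) = exp(-r*dt) * [p_u*0.000000 + p_m*0.000000 + p_d*0.000000] = 0.000000
  V(1,-1) = exp(-r*dt) * [p_u*1.815751 + p_m*4.123119 + p_d*6.094784] = 4.135201
  V(1,+0) = exp(-r*dt) * [p_u*0.291134 + p_m*1.815751 + p_d*4.123119] = 2.010805
  V(1,+1) = exp(-r*dt) * [p_u*0.000000 + p_m*0.291134 + p_d*1.815751] = 0.528244
  V(0,+0) = exp(-r*dt) * [p_u*0.528244 + p_m*2.010805 + p_d*4.135201] = 2.177962


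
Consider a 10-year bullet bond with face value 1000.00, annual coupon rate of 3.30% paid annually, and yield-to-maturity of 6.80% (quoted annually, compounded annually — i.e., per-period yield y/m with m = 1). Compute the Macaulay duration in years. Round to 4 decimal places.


Answer: Macaulay duration = 8.4323 years

Derivation:
Coupon per period c = face * coupon_rate / m = 33.000000
Periods per year m = 1; per-period yield y/m = 0.068000
Number of cashflows N = 10
Cashflows (t years, CF_t, discount factor 1/(1+y/m)^(m*t), PV):
  t = 1.0000: CF_t = 33.000000, DF = 0.936330, PV = 30.898876
  t = 2.0000: CF_t = 33.000000, DF = 0.876713, PV = 28.931532
  t = 3.0000: CF_t = 33.000000, DF = 0.820892, PV = 27.089450
  t = 4.0000: CF_t = 33.000000, DF = 0.768626, PV = 25.364653
  t = 5.0000: CF_t = 33.000000, DF = 0.719687, PV = 23.749675
  t = 6.0000: CF_t = 33.000000, DF = 0.673864, PV = 22.237524
  t = 7.0000: CF_t = 33.000000, DF = 0.630959, PV = 20.821651
  t = 8.0000: CF_t = 33.000000, DF = 0.590786, PV = 19.495928
  t = 9.0000: CF_t = 33.000000, DF = 0.553170, PV = 18.254614
  t = 10.0000: CF_t = 1033.000000, DF = 0.517950, PV = 535.041901
Price P = sum_t PV_t = 751.885806
Macaulay numerator sum_t t * PV_t:
  t * PV_t at t = 1.0000: 30.898876
  t * PV_t at t = 2.0000: 57.863064
  t * PV_t at t = 3.0000: 81.268349
  t * PV_t at t = 4.0000: 101.458613
  t * PV_t at t = 5.0000: 118.748376
  t * PV_t at t = 6.0000: 133.425142
  t * PV_t at t = 7.0000: 145.751560
  t * PV_t at t = 8.0000: 155.967426
  t * PV_t at t = 9.0000: 164.291530
  t * PV_t at t = 10.0000: 5350.419012
Macaulay duration D = (sum_t t * PV_t) / P = 6340.091949 / 751.885806 = 8.432254


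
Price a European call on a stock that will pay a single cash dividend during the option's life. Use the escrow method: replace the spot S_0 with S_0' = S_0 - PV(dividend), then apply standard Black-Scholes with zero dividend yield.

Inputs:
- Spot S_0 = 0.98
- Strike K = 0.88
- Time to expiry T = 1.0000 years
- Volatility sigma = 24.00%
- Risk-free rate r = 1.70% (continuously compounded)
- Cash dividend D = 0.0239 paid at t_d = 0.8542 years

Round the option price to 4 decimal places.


Answer: Price = 0.1401

Derivation:
PV(D) = D * exp(-r * t_d) = 0.0239 * 0.98558353 = 0.02355545
S_0' = S_0 - PV(D) = 0.9800 - 0.02355545 = 0.95644455
d1 = (ln(S_0'/K) + (r + sigma^2/2)*T) / (sigma*sqrt(T)) = 0.53792047
d2 = d1 - sigma*sqrt(T) = 0.29792047
exp(-rT) = 0.98314368
N(d1) = 0.70468402; N(d2) = 0.61711807
C = S_0' * N(d1) - K * exp(-rT) * N(d2) = 0.95644455 * 0.70468402 - 0.8800 * 0.98314368 * 0.61711807 = 0.1401


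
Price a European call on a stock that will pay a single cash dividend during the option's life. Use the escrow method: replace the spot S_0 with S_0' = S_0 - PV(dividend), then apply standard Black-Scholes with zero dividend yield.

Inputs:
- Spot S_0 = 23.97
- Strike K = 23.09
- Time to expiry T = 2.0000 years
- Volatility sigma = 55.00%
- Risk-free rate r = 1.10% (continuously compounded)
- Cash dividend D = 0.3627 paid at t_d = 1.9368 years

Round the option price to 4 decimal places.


PV(D) = D * exp(-r * t_d) = 0.3627 * 0.97892054 = 0.35505448
S_0' = S_0 - PV(D) = 23.9700 - 0.35505448 = 23.61494552
d1 = (ln(S_0'/K) + (r + sigma^2/2)*T) / (sigma*sqrt(T)) = 0.44609461
d2 = d1 - sigma*sqrt(T) = -0.33172285
exp(-rT) = 0.97824024
N(d1) = 0.67223555; N(d2) = 0.37004927
C = S_0' * N(d1) - K * exp(-rT) * N(d2) = 23.61494552 * 0.67223555 - 23.0900 * 0.97824024 * 0.37004927 = 7.5163

Answer: Price = 7.5163


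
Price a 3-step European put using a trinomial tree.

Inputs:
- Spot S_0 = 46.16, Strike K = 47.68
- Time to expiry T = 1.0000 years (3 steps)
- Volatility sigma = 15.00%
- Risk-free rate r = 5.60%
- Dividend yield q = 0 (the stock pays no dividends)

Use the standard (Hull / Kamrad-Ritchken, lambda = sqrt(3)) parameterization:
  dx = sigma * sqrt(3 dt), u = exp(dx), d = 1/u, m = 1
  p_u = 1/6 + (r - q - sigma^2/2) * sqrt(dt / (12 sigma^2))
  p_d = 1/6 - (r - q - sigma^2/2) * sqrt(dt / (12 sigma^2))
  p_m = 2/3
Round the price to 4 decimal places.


Answer: Price = V(0,0) = 2.1864

Derivation:
dt = T/N = 0.333333; dx = sigma*sqrt(3*dt) = 0.150000
u = exp(dx) = 1.161834; d = 1/u = 0.860708
p_u = 0.216389, p_m = 0.666667, p_d = 0.116944
Discount per step: exp(-r*dt) = 0.981506
Stock lattice S(k, j) with j the centered position index:
  k=0: S(0,+0) = 46.1600
  k=1: S(1,-1) = 39.7303; S(1,+0) = 46.1600; S(1,+1) = 53.6303
  k=2: S(2,-2) = 34.1962; S(2,-1) = 39.7303; S(2,+0) = 46.1600; S(2,+1) = 53.6303; S(2,+2) = 62.3095
  k=3: S(3,-3) = 29.4329; S(3,-2) = 34.1962; S(3,-1) = 39.7303; S(3,+0) = 46.1600; S(3,+1) = 53.6303; S(3,+2) = 62.3095; S(3,+3) = 72.3933
Terminal payoffs V(N, j) = max(K - S_T, 0):
  V(3,-3) = 18.247085; V(3,-2) = 13.483831; V(3,-1) = 7.949720; V(3,+0) = 1.520000; V(3,+1) = 0.000000; V(3,+2) = 0.000000; V(3,+3) = 0.000000
Backward induction: V(k, j) = exp(-r*dt) * [p_u * V(k+1, j+1) + p_m * V(k+1, j) + p_d * V(k+1, j-1)]
  V(2,-2) = exp(-r*dt) * [p_u*7.949720 + p_m*13.483831 + p_d*18.247085] = 12.605828
  V(2,-1) = exp(-r*dt) * [p_u*1.520000 + p_m*7.949720 + p_d*13.483831] = 7.072327
  V(2,+0) = exp(-r*dt) * [p_u*0.000000 + p_m*1.520000 + p_d*7.949720] = 1.907076
  V(2,+1) = exp(-r*dt) * [p_u*0.000000 + p_m*0.000000 + p_d*1.520000] = 0.174468
  V(2,+2) = exp(-r*dt) * [p_u*0.000000 + p_m*0.000000 + p_d*0.000000] = 0.000000
  V(1,-1) = exp(-r*dt) * [p_u*1.907076 + p_m*7.072327 + p_d*12.605828] = 6.479647
  V(1,+0) = exp(-r*dt) * [p_u*0.174468 + p_m*1.907076 + p_d*7.072327] = 2.096700
  V(1,+1) = exp(-r*dt) * [p_u*0.000000 + p_m*0.174468 + p_d*1.907076] = 0.333059
  V(0,+0) = exp(-r*dt) * [p_u*0.333059 + p_m*2.096700 + p_d*6.479647] = 2.186432


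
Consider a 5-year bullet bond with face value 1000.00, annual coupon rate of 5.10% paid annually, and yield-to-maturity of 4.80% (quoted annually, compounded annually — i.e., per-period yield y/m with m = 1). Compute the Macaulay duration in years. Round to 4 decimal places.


Answer: Macaulay duration = 4.5411 years

Derivation:
Coupon per period c = face * coupon_rate / m = 51.000000
Periods per year m = 1; per-period yield y/m = 0.048000
Number of cashflows N = 5
Cashflows (t years, CF_t, discount factor 1/(1+y/m)^(m*t), PV):
  t = 1.0000: CF_t = 51.000000, DF = 0.954198, PV = 48.664122
  t = 2.0000: CF_t = 51.000000, DF = 0.910495, PV = 46.435231
  t = 3.0000: CF_t = 51.000000, DF = 0.868793, PV = 44.308427
  t = 4.0000: CF_t = 51.000000, DF = 0.829001, PV = 42.279033
  t = 5.0000: CF_t = 1051.000000, DF = 0.791031, PV = 831.373740
Price P = sum_t PV_t = 1013.060553
Macaulay numerator sum_t t * PV_t:
  t * PV_t at t = 1.0000: 48.664122
  t * PV_t at t = 2.0000: 92.870462
  t * PV_t at t = 3.0000: 132.925280
  t * PV_t at t = 4.0000: 169.116132
  t * PV_t at t = 5.0000: 4156.868701
Macaulay duration D = (sum_t t * PV_t) / P = 4600.444697 / 1013.060553 = 4.541135


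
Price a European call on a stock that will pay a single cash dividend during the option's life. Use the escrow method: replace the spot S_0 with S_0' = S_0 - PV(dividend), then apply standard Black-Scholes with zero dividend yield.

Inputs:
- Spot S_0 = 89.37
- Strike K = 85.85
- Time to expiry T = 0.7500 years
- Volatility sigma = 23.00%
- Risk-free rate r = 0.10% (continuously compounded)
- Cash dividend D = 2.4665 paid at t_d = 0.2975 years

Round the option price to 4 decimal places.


PV(D) = D * exp(-r * t_d) = 2.4665 * 0.99970254 = 2.46576633
S_0' = S_0 - PV(D) = 89.3700 - 2.46576633 = 86.90423367
d1 = (ln(S_0'/K) + (r + sigma^2/2)*T) / (sigma*sqrt(T)) = 0.16463350
d2 = d1 - sigma*sqrt(T) = -0.03455234
exp(-rT) = 0.99925028
N(d1) = 0.56538377; N(d2) = 0.48621835
C = S_0' * N(d1) - K * exp(-rT) * N(d2) = 86.90423367 * 0.56538377 - 85.8500 * 0.99925028 * 0.48621835 = 7.4237

Answer: Price = 7.4237


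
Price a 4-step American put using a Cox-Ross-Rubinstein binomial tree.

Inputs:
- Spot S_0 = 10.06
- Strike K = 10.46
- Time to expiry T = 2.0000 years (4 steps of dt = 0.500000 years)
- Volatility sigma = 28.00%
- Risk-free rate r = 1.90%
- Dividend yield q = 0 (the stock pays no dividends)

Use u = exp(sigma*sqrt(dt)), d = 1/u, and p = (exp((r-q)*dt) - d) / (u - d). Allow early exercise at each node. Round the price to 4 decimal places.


dt = T/N = 0.500000
u = exp(sigma*sqrt(dt)) = 1.218950; d = 1/u = 0.820378
p = (exp((r-q)*dt) - d) / (u - d) = 0.474612
Discount per step: exp(-r*dt) = 0.990545
Stock lattice S(k, i) with i counting down-moves:
  k=0: S(0,0) = 10.0600
  k=1: S(1,0) = 12.2626; S(1,1) = 8.2530
  k=2: S(2,0) = 14.9475; S(2,1) = 10.0600; S(2,2) = 6.7706
  k=3: S(3,0) = 18.2203; S(3,1) = 12.2626; S(3,2) = 8.2530; S(3,3) = 5.5544
  k=4: S(4,0) = 22.2096; S(4,1) = 14.9475; S(4,2) = 10.0600; S(4,3) = 6.7706; S(4,4) = 4.5567
Terminal payoffs V(N, i) = max(K - S_T, 0):
  V(4,0) = 0.000000; V(4,1) = 0.000000; V(4,2) = 0.400000; V(4,3) = 3.689416; V(4,4) = 5.903259
Backward induction: V(k, i) = exp(-r*dt) * [p * V(k+1, i) + (1-p) * V(k+1, i+1)]; then take max(V_cont, immediate exercise) for American.
  V(3,0) = exp(-r*dt) * [p*0.000000 + (1-p)*0.000000] = 0.000000; exercise = 0.000000; V(3,0) = max -> 0.000000
  V(3,1) = exp(-r*dt) * [p*0.000000 + (1-p)*0.400000] = 0.208168; exercise = 0.000000; V(3,1) = max -> 0.208168
  V(3,2) = exp(-r*dt) * [p*0.400000 + (1-p)*3.689416] = 2.108096; exercise = 2.206996; V(3,2) = max -> 2.206996
  V(3,3) = exp(-r*dt) * [p*3.689416 + (1-p)*5.903259] = 4.806661; exercise = 4.905561; V(3,3) = max -> 4.905561
  V(2,0) = exp(-r*dt) * [p*0.000000 + (1-p)*0.208168] = 0.108335; exercise = 0.000000; V(2,0) = max -> 0.108335
  V(2,1) = exp(-r*dt) * [p*0.208168 + (1-p)*2.206996] = 1.246430; exercise = 0.400000; V(2,1) = max -> 1.246430
  V(2,2) = exp(-r*dt) * [p*2.206996 + (1-p)*4.905561] = 3.590516; exercise = 3.689416; V(2,2) = max -> 3.689416
  V(1,0) = exp(-r*dt) * [p*0.108335 + (1-p)*1.246430] = 0.699598; exercise = 0.000000; V(1,0) = max -> 0.699598
  V(1,1) = exp(-r*dt) * [p*1.246430 + (1-p)*3.689416] = 2.506024; exercise = 2.206996; V(1,1) = max -> 2.506024
  V(0,0) = exp(-r*dt) * [p*0.699598 + (1-p)*2.506024] = 1.633084; exercise = 0.400000; V(0,0) = max -> 1.633084

Answer: Price = V(0,0) = 1.6331


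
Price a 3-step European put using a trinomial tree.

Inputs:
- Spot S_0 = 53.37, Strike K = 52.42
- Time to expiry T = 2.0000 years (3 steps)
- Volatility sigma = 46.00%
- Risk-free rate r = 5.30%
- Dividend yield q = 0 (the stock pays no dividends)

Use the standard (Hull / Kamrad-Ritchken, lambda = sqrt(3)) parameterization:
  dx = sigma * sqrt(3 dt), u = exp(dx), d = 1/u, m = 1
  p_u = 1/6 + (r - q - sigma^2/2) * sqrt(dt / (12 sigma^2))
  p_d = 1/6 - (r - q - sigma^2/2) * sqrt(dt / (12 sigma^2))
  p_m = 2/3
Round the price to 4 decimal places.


Answer: Price = V(0,0) = 8.9073

Derivation:
dt = T/N = 0.666667; dx = sigma*sqrt(3*dt) = 0.650538
u = exp(dx) = 1.916572; d = 1/u = 0.521765
p_u = 0.139612, p_m = 0.666667, p_d = 0.193721
Discount per step: exp(-r*dt) = 0.965284
Stock lattice S(k, j) with j the centered position index:
  k=0: S(0,+0) = 53.3700
  k=1: S(1,-1) = 27.8466; S(1,+0) = 53.3700; S(1,+1) = 102.2875
  k=2: S(2,-2) = 14.5294; S(2,-1) = 27.8466; S(2,+0) = 53.3700; S(2,+1) = 102.2875; S(2,+2) = 196.0413
  k=3: S(3,-3) = 7.5809; S(3,-2) = 14.5294; S(3,-1) = 27.8466; S(3,+0) = 53.3700; S(3,+1) = 102.2875; S(3,+2) = 196.0413; S(3,+3) = 375.7273
Terminal payoffs V(N, j) = max(K - S_T, 0):
  V(3,-3) = 44.839084; V(3,-2) = 37.890627; V(3,-1) = 24.573409; V(3,+0) = 0.000000; V(3,+1) = 0.000000; V(3,+2) = 0.000000; V(3,+3) = 0.000000
Backward induction: V(k, j) = exp(-r*dt) * [p_u * V(k+1, j+1) + p_m * V(k+1, j) + p_d * V(k+1, j-1)]
  V(2,-2) = exp(-r*dt) * [p_u*24.573409 + p_m*37.890627 + p_d*44.839084] = 36.079835
  V(2,-1) = exp(-r*dt) * [p_u*0.000000 + p_m*24.573409 + p_d*37.890627] = 22.898931
  V(2,+0) = exp(-r*dt) * [p_u*0.000000 + p_m*0.000000 + p_d*24.573409] = 4.595126
  V(2,+1) = exp(-r*dt) * [p_u*0.000000 + p_m*0.000000 + p_d*0.000000] = 0.000000
  V(2,+2) = exp(-r*dt) * [p_u*0.000000 + p_m*0.000000 + p_d*0.000000] = 0.000000
  V(1,-1) = exp(-r*dt) * [p_u*4.595126 + p_m*22.898931 + p_d*36.079835] = 22.102019
  V(1,+0) = exp(-r*dt) * [p_u*0.000000 + p_m*4.595126 + p_d*22.898931] = 7.239073
  V(1,+1) = exp(-r*dt) * [p_u*0.000000 + p_m*0.000000 + p_d*4.595126] = 0.859270
  V(0,+0) = exp(-r*dt) * [p_u*0.859270 + p_m*7.239073 + p_d*22.102019] = 8.907292


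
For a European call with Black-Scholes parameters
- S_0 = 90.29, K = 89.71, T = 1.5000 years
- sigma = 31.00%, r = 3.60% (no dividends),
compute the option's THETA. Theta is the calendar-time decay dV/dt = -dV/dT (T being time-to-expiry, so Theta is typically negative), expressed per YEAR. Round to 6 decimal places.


d1 = 0.3490377145; d2 = -0.0306331956
phi(d1) = 0.3753665753; exp(-qT) = 1.0000000000; exp(-rT) = 0.9474321065
Theta = -S*exp(-qT)*phi(d1)*sigma/(2*sqrt(T)) - r*K*exp(-rT)*N(d2) + q*S*exp(-qT)*N(d1)
N(d1) = 0.6364695021; N(d2) = 0.4877810342; sqrt(T) = 1.2247448714
Term 1 = -90.2900 * 1.0000000000 * 0.3753665753 * 0.3100 / (2 * 1.2247448714) = -4.2892496026
Term 2 = -0.0360 * 89.7100 * 0.9474321065 * 0.4877810342 = -1.4925069618
Term 3 = 0 (no dividend yield, q = 0)
Theta = -4.2892496026 + (-1.4925069618) + (0.0000000000) = -5.781757

Answer: Theta = -5.781757


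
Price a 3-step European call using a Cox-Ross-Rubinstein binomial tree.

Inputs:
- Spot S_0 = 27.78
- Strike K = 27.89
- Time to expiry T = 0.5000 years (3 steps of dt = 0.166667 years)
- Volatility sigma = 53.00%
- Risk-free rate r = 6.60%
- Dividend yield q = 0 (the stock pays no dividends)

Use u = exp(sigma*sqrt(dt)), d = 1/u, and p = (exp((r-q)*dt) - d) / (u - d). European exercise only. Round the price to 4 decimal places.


dt = T/N = 0.166667
u = exp(sigma*sqrt(dt)) = 1.241564; d = 1/u = 0.805436
p = (exp((r-q)*dt) - d) / (u - d) = 0.471478
Discount per step: exp(-r*dt) = 0.989060
Stock lattice S(k, i) with i counting down-moves:
  k=0: S(0,0) = 27.7800
  k=1: S(1,0) = 34.4906; S(1,1) = 22.3750
  k=2: S(2,0) = 42.8223; S(2,1) = 27.7800; S(2,2) = 18.0216
  k=3: S(3,0) = 53.1666; S(3,1) = 34.4906; S(3,2) = 22.3750; S(3,3) = 14.5153
Terminal payoffs V(N, i) = max(S_T - K, 0):
  V(3,0) = 25.276639; V(3,1) = 6.600638; V(3,2) = 0.000000; V(3,3) = 0.000000
Backward induction: V(k, i) = exp(-r*dt) * [p * V(k+1, i) + (1-p) * V(k+1, i+1)].
  V(2,0) = exp(-r*dt) * [p*25.276639 + (1-p)*6.600638] = 15.237432
  V(2,1) = exp(-r*dt) * [p*6.600638 + (1-p)*0.000000] = 3.078013
  V(2,2) = exp(-r*dt) * [p*0.000000 + (1-p)*0.000000] = 0.000000
  V(1,0) = exp(-r*dt) * [p*15.237432 + (1-p)*3.078013] = 8.714527
  V(1,1) = exp(-r*dt) * [p*3.078013 + (1-p)*0.000000] = 1.435341
  V(0,0) = exp(-r*dt) * [p*8.714527 + (1-p)*1.435341] = 4.814072

Answer: Price = V(0,0) = 4.8141
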